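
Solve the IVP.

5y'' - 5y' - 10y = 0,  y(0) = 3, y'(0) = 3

General solution: y = C₁e^(2x) + C₂e^(-x)
Applying ICs: C₁ = 2, C₂ = 1
Particular solution: y = 2e^(2x) + e^(-x)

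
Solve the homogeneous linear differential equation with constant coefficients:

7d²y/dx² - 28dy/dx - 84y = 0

Characteristic equation: 7r² - 28r - 84 = 0
Divide by 7: r² - 4r - 12 = 0
Roots: r = 6, -2 (distinct real)
General solution: y = C₁e^(6x) + C₂e^(-2x)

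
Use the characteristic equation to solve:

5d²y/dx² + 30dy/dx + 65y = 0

Characteristic equation: 5r² + 30r + 65 = 0
Divide by 5: r² + 6r + 13 = 0
Roots: r = -3 ± 2i (complex conjugates)
General solution: y = e^(-3x)(C₁cos(2x) + C₂sin(2x))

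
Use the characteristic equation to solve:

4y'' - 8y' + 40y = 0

Characteristic equation: 4r² - 8r + 40 = 0
Divide by 4: r² - 2r + 10 = 0
Roots: r = 1 ± 3i (complex conjugates)
General solution: y = e^x(C₁cos(3x) + C₂sin(3x))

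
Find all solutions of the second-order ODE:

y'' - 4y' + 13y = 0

Characteristic equation: r² - 4r + 13 = 0
Roots: r = 2 ± 3i (complex conjugates)
General solution: y = e^(2x)(C₁cos(3x) + C₂sin(3x))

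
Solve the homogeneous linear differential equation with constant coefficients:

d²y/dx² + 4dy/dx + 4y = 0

Characteristic equation: r² + 4r + 4 = 0
Factored: (r + 2)² = 0
Repeated root: r = -2
General solution: y = (C₁ + C₂x)e^(-2x)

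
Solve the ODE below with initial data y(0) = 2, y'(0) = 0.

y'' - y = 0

General solution: y = C₁e^x + C₂e^(-x)
Applying ICs: C₁ = 1, C₂ = 1
Particular solution: y = e^x + e^(-x)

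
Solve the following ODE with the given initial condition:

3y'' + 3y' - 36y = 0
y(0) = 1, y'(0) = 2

General solution: y = C₁e^(3x) + C₂e^(-4x)
Applying ICs: C₁ = 6/7, C₂ = 1/7
Particular solution: y = (6/7)e^(3x) + (1/7)e^(-4x)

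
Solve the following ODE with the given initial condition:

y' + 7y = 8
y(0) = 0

General solution: y = 8/7 + Ce^(-7x)
Applying y(0) = 0: C = 0 - 8/7 = -8/7
Particular solution: y = 8/7 - (8/7)e^(-7x)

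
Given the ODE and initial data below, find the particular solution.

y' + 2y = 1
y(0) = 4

General solution: y = 1/2 + Ce^(-2x)
Applying y(0) = 4: C = 4 - 1/2 = 7/2
Particular solution: y = 1/2 + (7/2)e^(-2x)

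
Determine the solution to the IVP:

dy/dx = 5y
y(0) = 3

General solution: y = Ce^(5x)
Applying IC y(0) = 3:
Particular solution: y = 3e^(5x)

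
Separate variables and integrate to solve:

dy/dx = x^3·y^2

Separating variables and integrating:
-1/y = x^4/4 + C

General solution: y^-1 = (-1/4)x^4 + C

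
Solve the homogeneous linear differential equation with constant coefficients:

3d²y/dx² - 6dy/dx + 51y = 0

Characteristic equation: 3r² - 6r + 51 = 0
Divide by 3: r² - 2r + 17 = 0
Roots: r = 1 ± 4i (complex conjugates)
General solution: y = e^x(C₁cos(4x) + C₂sin(4x))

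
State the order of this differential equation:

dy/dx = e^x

The order is 1 (highest derivative is of order 1).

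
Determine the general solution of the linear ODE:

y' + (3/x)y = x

Using integrating factor method:

General solution: y = (1/5)x^2 + Cx^(-3)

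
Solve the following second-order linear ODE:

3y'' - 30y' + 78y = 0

Characteristic equation: 3r² - 30r + 78 = 0
Divide by 3: r² - 10r + 26 = 0
Roots: r = 5 ± i (complex conjugates)
General solution: y = e^(5x)(C₁cos(x) + C₂sin(x))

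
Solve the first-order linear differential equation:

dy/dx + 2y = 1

Using integrating factor method:

General solution: y = 1/2 + Ce^(-2x)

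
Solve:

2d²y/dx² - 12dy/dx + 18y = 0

Characteristic equation: 2r² - 12r + 18 = 0
Divide by 2: r² - 6r + 9 = 0
Factored: (r - 3)² = 0
Repeated root: r = 3
General solution: y = (C₁ + C₂x)e^(3x)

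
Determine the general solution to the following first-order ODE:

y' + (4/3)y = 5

Using integrating factor method:

General solution: y = 15/4 + Ce^(-4x/3)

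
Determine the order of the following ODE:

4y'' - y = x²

The order is 2 (highest derivative is of order 2).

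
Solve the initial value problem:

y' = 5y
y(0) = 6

General solution: y = Ce^(5x)
Applying IC y(0) = 6:
Particular solution: y = 6e^(5x)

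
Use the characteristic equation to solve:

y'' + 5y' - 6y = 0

Characteristic equation: r² + 5r - 6 = 0
Roots: r = 1, -6 (distinct real)
General solution: y = C₁e^x + C₂e^(-6x)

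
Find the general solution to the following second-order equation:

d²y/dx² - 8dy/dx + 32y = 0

Characteristic equation: r² - 8r + 32 = 0
Roots: r = 4 ± 4i (complex conjugates)
General solution: y = e^(4x)(C₁cos(4x) + C₂sin(4x))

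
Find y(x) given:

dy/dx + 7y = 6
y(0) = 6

General solution: y = 6/7 + Ce^(-7x)
Applying y(0) = 6: C = 6 - 6/7 = 36/7
Particular solution: y = 6/7 + (36/7)e^(-7x)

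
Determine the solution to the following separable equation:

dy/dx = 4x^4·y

Separating variables and integrating:
ln|y| = 4x^5/5 + C

General solution: y = Ce^(4x^5/5)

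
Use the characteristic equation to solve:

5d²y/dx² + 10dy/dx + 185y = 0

Characteristic equation: 5r² + 10r + 185 = 0
Divide by 5: r² + 2r + 37 = 0
Roots: r = -1 ± 6i (complex conjugates)
General solution: y = e^(-x)(C₁cos(6x) + C₂sin(6x))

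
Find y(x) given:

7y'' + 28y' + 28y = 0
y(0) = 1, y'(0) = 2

General solution: y = (C₁ + C₂x)e^(-2x)
Repeated root r = -2
Applying ICs: C₁ = 1, C₂ = 4
Particular solution: y = (1 + 4x)e^(-2x)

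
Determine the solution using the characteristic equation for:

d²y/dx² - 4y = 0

Characteristic equation: r² - 4 = 0
Roots: r = 2, -2 (distinct real)
General solution: y = C₁e^(2x) + C₂e^(-2x)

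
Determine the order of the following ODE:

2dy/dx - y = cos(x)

The order is 1 (highest derivative is of order 1).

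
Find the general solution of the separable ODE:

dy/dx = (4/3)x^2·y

Separating variables and integrating:
ln|y| = 4x^3/9 + C

General solution: y = Ce^(4x^3/9)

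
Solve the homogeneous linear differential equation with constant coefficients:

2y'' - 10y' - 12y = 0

Characteristic equation: 2r² - 10r - 12 = 0
Divide by 2: r² - 5r - 6 = 0
Roots: r = 6, -1 (distinct real)
General solution: y = C₁e^(6x) + C₂e^(-x)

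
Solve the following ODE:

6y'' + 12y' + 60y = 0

Characteristic equation: 6r² + 12r + 60 = 0
Divide by 6: r² + 2r + 10 = 0
Roots: r = -1 ± 3i (complex conjugates)
General solution: y = e^(-x)(C₁cos(3x) + C₂sin(3x))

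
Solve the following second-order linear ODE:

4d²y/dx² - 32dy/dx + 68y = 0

Characteristic equation: 4r² - 32r + 68 = 0
Divide by 4: r² - 8r + 17 = 0
Roots: r = 4 ± i (complex conjugates)
General solution: y = e^(4x)(C₁cos(x) + C₂sin(x))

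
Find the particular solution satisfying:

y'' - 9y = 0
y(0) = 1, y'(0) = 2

General solution: y = C₁e^(3x) + C₂e^(-3x)
Applying ICs: C₁ = 5/6, C₂ = 1/6
Particular solution: y = (5/6)e^(3x) + (1/6)e^(-3x)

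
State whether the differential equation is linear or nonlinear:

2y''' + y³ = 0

Nonlinear (y³ term)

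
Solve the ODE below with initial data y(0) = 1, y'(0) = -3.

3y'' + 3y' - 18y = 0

General solution: y = C₁e^(2x) + C₂e^(-3x)
Applying ICs: C₁ = 0, C₂ = 1
Particular solution: y = e^(-3x)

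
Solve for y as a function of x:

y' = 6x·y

Separating variables and integrating:
ln|y| = 3x^2 + C

General solution: y = Ce^(3x^2)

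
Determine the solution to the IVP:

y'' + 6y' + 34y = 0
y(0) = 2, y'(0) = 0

General solution: y = e^(-3x)(C₁cos(5x) + C₂sin(5x))
Complex roots r = -3 ± 5i
Applying ICs: C₁ = 2, C₂ = 6/5
Particular solution: y = e^(-3x)(2cos(5x) + (6/5)sin(5x))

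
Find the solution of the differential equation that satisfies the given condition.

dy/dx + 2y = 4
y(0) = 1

General solution: y = 2 + Ce^(-2x)
Applying y(0) = 1: C = 1 - 2 = -1
Particular solution: y = 2 - e^(-2x)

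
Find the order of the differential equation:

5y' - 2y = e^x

The order is 1 (highest derivative is of order 1).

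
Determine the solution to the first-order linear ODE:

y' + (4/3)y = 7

Using integrating factor method:

General solution: y = 21/4 + Ce^(-4x/3)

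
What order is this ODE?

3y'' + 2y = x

The order is 2 (highest derivative is of order 2).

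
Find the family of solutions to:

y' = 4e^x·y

Separating variables and integrating:
ln|y| = 4e^x + C

General solution: y = Ce^(4e^x)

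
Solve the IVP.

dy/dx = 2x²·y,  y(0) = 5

General solution: y = Ce^(2x³/3)
Applying IC y(0) = 5:
Particular solution: y = 5e^(2x³/3)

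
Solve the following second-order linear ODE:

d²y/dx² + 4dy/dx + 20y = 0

Characteristic equation: r² + 4r + 20 = 0
Roots: r = -2 ± 4i (complex conjugates)
General solution: y = e^(-2x)(C₁cos(4x) + C₂sin(4x))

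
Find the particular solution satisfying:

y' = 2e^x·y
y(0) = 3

General solution: y = Ce^(2e^x)
Applying IC y(0) = 3:
Particular solution: y = 3e^(2(e^x - 1))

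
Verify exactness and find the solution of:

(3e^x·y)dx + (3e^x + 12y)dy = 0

Verify exactness: ∂M/∂y = ∂N/∂x ✓
Find F(x,y) such that ∂F/∂x = M, ∂F/∂y = N
Solution: 3e^x·y + 6y² = C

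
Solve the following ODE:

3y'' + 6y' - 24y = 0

Characteristic equation: 3r² + 6r - 24 = 0
Divide by 3: r² + 2r - 8 = 0
Roots: r = 2, -4 (distinct real)
General solution: y = C₁e^(2x) + C₂e^(-4x)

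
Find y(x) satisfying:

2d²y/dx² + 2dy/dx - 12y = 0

Characteristic equation: 2r² + 2r - 12 = 0
Divide by 2: r² + r - 6 = 0
Roots: r = 2, -3 (distinct real)
General solution: y = C₁e^(2x) + C₂e^(-3x)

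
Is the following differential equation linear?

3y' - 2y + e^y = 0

No. Nonlinear (e^y is nonlinear in y)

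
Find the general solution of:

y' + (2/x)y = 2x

Using integrating factor method:

General solution: y = (1/2)x^2 + Cx^(-2)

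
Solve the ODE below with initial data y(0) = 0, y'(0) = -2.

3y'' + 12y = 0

General solution: y = C₁cos(2x) + C₂sin(2x)
Complex roots r = ±2i
Applying ICs: C₁ = 0, C₂ = -1
Particular solution: y = -sin(2x)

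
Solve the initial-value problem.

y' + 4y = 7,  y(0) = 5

General solution: y = 7/4 + Ce^(-4x)
Applying y(0) = 5: C = 5 - 7/4 = 13/4
Particular solution: y = 7/4 + (13/4)e^(-4x)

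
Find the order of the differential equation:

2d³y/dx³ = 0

The order is 3 (highest derivative is of order 3).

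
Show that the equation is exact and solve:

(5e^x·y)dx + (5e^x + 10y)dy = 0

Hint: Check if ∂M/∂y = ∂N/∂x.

Verify exactness: ∂M/∂y = ∂N/∂x ✓
Find F(x,y) such that ∂F/∂x = M, ∂F/∂y = N
Solution: 5e^x·y + 5y² = C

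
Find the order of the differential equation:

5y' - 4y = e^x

The order is 1 (highest derivative is of order 1).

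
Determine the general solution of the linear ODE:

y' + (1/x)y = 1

Using integrating factor method:

General solution: y = (1/2)x + C/x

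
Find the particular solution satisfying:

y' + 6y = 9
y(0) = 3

General solution: y = 3/2 + Ce^(-6x)
Applying y(0) = 3: C = 3 - 3/2 = 3/2
Particular solution: y = 3/2 + (3/2)e^(-6x)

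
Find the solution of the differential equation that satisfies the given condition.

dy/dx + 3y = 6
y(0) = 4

General solution: y = 2 + Ce^(-3x)
Applying y(0) = 4: C = 4 - 2 = 2
Particular solution: y = 2 + 2e^(-3x)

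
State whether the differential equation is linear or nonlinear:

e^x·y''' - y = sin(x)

Linear (y and its derivatives appear to the first power only, no products of y terms)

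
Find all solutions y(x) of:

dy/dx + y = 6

Using integrating factor method:

General solution: y = 6 + Ce^(-x)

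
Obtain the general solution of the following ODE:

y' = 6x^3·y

Separating variables and integrating:
ln|y| = 3x^4/2 + C

General solution: y = Ce^(3x^4/2)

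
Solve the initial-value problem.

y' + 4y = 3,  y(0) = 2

General solution: y = 3/4 + Ce^(-4x)
Applying y(0) = 2: C = 2 - 3/4 = 5/4
Particular solution: y = 3/4 + (5/4)e^(-4x)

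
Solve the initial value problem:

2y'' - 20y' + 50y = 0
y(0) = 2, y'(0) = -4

General solution: y = (C₁ + C₂x)e^(5x)
Repeated root r = 5
Applying ICs: C₁ = 2, C₂ = -14
Particular solution: y = (2 - 14x)e^(5x)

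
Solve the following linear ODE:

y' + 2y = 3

Using integrating factor method:

General solution: y = 3/2 + Ce^(-2x)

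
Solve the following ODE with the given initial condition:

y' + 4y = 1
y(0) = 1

General solution: y = 1/4 + Ce^(-4x)
Applying y(0) = 1: C = 1 - 1/4 = 3/4
Particular solution: y = 1/4 + (3/4)e^(-4x)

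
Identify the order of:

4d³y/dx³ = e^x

The order is 3 (highest derivative is of order 3).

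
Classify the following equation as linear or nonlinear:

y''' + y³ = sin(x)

Nonlinear (y³ term)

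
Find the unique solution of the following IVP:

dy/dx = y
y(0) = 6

General solution: y = Ce^x
Applying IC y(0) = 6:
Particular solution: y = 6e^x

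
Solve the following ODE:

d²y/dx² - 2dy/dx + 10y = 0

Characteristic equation: r² - 2r + 10 = 0
Roots: r = 1 ± 3i (complex conjugates)
General solution: y = e^x(C₁cos(3x) + C₂sin(3x))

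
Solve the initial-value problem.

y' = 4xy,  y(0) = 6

General solution: y = Ce^(2x²)
Applying IC y(0) = 6:
Particular solution: y = 6e^(2x²)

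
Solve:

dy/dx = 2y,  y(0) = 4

General solution: y = Ce^(2x)
Applying IC y(0) = 4:
Particular solution: y = 4e^(2x)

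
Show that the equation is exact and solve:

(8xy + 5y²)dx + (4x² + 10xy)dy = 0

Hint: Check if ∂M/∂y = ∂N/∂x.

Verify exactness: ∂M/∂y = ∂N/∂x ✓
Find F(x,y) such that ∂F/∂x = M, ∂F/∂y = N
Solution: 4x²y + 5xy² = C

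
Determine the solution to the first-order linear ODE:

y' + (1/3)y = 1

Using integrating factor method:

General solution: y = 3 + Ce^(-x/3)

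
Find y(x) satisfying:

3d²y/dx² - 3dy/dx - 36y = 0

Characteristic equation: 3r² - 3r - 36 = 0
Divide by 3: r² - r - 12 = 0
Roots: r = 4, -3 (distinct real)
General solution: y = C₁e^(4x) + C₂e^(-3x)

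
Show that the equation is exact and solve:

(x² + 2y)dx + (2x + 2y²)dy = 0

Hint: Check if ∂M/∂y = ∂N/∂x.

Verify exactness: ∂M/∂y = ∂N/∂x ✓
Find F(x,y) such that ∂F/∂x = M, ∂F/∂y = N
Solution: x³/3 + 2xy + 2y³/3 = C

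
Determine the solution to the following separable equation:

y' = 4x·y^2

Separating variables and integrating:
-1/y = 2x^2 + C

General solution: y^-1 = -2x^2 + C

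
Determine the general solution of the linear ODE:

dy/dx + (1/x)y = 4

Using integrating factor method:

General solution: y = 2x + C/x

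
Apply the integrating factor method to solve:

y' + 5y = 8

Using integrating factor method:

General solution: y = 8/5 + Ce^(-5x)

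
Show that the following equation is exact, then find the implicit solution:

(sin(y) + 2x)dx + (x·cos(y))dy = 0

Verify exactness: ∂M/∂y = ∂N/∂x ✓
Find F(x,y) such that ∂F/∂x = M, ∂F/∂y = N
Solution: x·sin(y) + x² = C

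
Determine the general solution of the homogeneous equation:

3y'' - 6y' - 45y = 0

Characteristic equation: 3r² - 6r - 45 = 0
Divide by 3: r² - 2r - 15 = 0
Roots: r = 5, -3 (distinct real)
General solution: y = C₁e^(5x) + C₂e^(-3x)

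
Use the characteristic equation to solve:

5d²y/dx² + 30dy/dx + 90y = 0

Characteristic equation: 5r² + 30r + 90 = 0
Divide by 5: r² + 6r + 18 = 0
Roots: r = -3 ± 3i (complex conjugates)
General solution: y = e^(-3x)(C₁cos(3x) + C₂sin(3x))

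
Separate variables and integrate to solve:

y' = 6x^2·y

Separating variables and integrating:
ln|y| = 2x^3 + C

General solution: y = Ce^(2x^3)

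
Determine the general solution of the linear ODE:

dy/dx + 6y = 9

Using integrating factor method:

General solution: y = 3/2 + Ce^(-6x)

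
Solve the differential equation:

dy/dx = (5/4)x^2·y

Separating variables and integrating:
ln|y| = 5x^3/12 + C

General solution: y = Ce^(5x^3/12)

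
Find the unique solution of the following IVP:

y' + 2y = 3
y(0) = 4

General solution: y = 3/2 + Ce^(-2x)
Applying y(0) = 4: C = 4 - 3/2 = 5/2
Particular solution: y = 3/2 + (5/2)e^(-2x)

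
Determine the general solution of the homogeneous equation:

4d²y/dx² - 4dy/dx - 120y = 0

Characteristic equation: 4r² - 4r - 120 = 0
Divide by 4: r² - r - 30 = 0
Roots: r = 6, -5 (distinct real)
General solution: y = C₁e^(6x) + C₂e^(-5x)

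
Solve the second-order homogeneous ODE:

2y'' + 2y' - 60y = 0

Characteristic equation: 2r² + 2r - 60 = 0
Divide by 2: r² + r - 30 = 0
Roots: r = 5, -6 (distinct real)
General solution: y = C₁e^(5x) + C₂e^(-6x)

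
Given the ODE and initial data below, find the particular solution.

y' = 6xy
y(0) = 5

General solution: y = Ce^(3x²)
Applying IC y(0) = 5:
Particular solution: y = 5e^(3x²)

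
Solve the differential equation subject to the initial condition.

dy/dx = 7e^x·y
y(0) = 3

General solution: y = Ce^(7e^x)
Applying IC y(0) = 3:
Particular solution: y = 3e^(7(e^x - 1))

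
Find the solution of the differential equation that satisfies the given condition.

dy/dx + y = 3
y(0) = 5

General solution: y = 3 + Ce^(-x)
Applying y(0) = 5: C = 5 - 3 = 2
Particular solution: y = 3 + 2e^(-x)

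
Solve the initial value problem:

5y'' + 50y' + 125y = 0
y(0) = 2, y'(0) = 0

General solution: y = (C₁ + C₂x)e^(-5x)
Repeated root r = -5
Applying ICs: C₁ = 2, C₂ = 10
Particular solution: y = (2 + 10x)e^(-5x)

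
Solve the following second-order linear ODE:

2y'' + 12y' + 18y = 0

Characteristic equation: 2r² + 12r + 18 = 0
Divide by 2: r² + 6r + 9 = 0
Factored: (r + 3)² = 0
Repeated root: r = -3
General solution: y = (C₁ + C₂x)e^(-3x)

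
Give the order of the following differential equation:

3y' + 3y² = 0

The order is 1 (highest derivative is of order 1).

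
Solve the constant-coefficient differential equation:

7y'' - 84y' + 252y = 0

Characteristic equation: 7r² - 84r + 252 = 0
Divide by 7: r² - 12r + 36 = 0
Factored: (r - 6)² = 0
Repeated root: r = 6
General solution: y = (C₁ + C₂x)e^(6x)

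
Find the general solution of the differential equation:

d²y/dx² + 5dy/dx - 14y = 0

Characteristic equation: r² + 5r - 14 = 0
Roots: r = 2, -7 (distinct real)
General solution: y = C₁e^(2x) + C₂e^(-7x)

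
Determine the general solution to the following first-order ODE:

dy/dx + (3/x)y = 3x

Using integrating factor method:

General solution: y = (3/5)x^2 + Cx^(-3)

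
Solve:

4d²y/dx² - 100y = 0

Characteristic equation: 4r² - 100 = 0
Divide by 4: r² - 25 = 0
Roots: r = 5, -5 (distinct real)
General solution: y = C₁e^(5x) + C₂e^(-5x)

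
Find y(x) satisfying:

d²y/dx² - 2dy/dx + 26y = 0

Characteristic equation: r² - 2r + 26 = 0
Roots: r = 1 ± 5i (complex conjugates)
General solution: y = e^x(C₁cos(5x) + C₂sin(5x))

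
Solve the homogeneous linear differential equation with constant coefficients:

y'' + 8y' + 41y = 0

Characteristic equation: r² + 8r + 41 = 0
Roots: r = -4 ± 5i (complex conjugates)
General solution: y = e^(-4x)(C₁cos(5x) + C₂sin(5x))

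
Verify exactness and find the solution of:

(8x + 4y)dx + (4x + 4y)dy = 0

Verify exactness: ∂M/∂y = ∂N/∂x ✓
Find F(x,y) such that ∂F/∂x = M, ∂F/∂y = N
Solution: 4x² + 4xy + 2y² = C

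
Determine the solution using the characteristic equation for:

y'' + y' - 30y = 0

Characteristic equation: r² + r - 30 = 0
Roots: r = 5, -6 (distinct real)
General solution: y = C₁e^(5x) + C₂e^(-6x)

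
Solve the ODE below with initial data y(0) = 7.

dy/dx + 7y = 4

General solution: y = 4/7 + Ce^(-7x)
Applying y(0) = 7: C = 7 - 4/7 = 45/7
Particular solution: y = 4/7 + (45/7)e^(-7x)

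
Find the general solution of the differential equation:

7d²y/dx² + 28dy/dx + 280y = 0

Characteristic equation: 7r² + 28r + 280 = 0
Divide by 7: r² + 4r + 40 = 0
Roots: r = -2 ± 6i (complex conjugates)
General solution: y = e^(-2x)(C₁cos(6x) + C₂sin(6x))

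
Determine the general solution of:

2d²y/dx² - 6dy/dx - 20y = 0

Characteristic equation: 2r² - 6r - 20 = 0
Divide by 2: r² - 3r - 10 = 0
Roots: r = 5, -2 (distinct real)
General solution: y = C₁e^(5x) + C₂e^(-2x)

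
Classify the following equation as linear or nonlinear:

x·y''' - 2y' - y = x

Linear (y and its derivatives appear to the first power only, no products of y terms)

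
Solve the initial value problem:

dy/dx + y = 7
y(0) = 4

General solution: y = 7 + Ce^(-x)
Applying y(0) = 4: C = 4 - 7 = -3
Particular solution: y = 7 - 3e^(-x)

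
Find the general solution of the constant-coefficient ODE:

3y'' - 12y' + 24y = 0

Characteristic equation: 3r² - 12r + 24 = 0
Divide by 3: r² - 4r + 8 = 0
Roots: r = 2 ± 2i (complex conjugates)
General solution: y = e^(2x)(C₁cos(2x) + C₂sin(2x))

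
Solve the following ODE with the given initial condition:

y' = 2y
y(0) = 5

General solution: y = Ce^(2x)
Applying IC y(0) = 5:
Particular solution: y = 5e^(2x)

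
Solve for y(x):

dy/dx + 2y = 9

Using integrating factor method:

General solution: y = 9/2 + Ce^(-2x)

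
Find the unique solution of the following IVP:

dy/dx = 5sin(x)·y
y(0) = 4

General solution: y = Ce^(-5cos(x))
Applying IC y(0) = 4:
Particular solution: y = 4e^(5(1-cos(x)))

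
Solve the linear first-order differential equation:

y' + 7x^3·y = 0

Using integrating factor method:

General solution: y = Ce^(-7x^4/4)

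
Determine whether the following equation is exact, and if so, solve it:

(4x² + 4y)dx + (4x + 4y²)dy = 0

Verify exactness: ∂M/∂y = ∂N/∂x ✓
Find F(x,y) such that ∂F/∂x = M, ∂F/∂y = N
Solution: 4x³/3 + 4xy + 4y³/3 = C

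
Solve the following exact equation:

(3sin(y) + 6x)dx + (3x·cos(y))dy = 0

Verify exactness: ∂M/∂y = ∂N/∂x ✓
Find F(x,y) such that ∂F/∂x = M, ∂F/∂y = N
Solution: 3x·sin(y) + 3x² = C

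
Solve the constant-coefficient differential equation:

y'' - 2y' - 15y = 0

Characteristic equation: r² - 2r - 15 = 0
Roots: r = 5, -3 (distinct real)
General solution: y = C₁e^(5x) + C₂e^(-3x)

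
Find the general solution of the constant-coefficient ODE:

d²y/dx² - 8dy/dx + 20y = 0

Characteristic equation: r² - 8r + 20 = 0
Roots: r = 4 ± 2i (complex conjugates)
General solution: y = e^(4x)(C₁cos(2x) + C₂sin(2x))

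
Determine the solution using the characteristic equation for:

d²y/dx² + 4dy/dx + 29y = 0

Characteristic equation: r² + 4r + 29 = 0
Roots: r = -2 ± 5i (complex conjugates)
General solution: y = e^(-2x)(C₁cos(5x) + C₂sin(5x))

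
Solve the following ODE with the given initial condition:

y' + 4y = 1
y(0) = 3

General solution: y = 1/4 + Ce^(-4x)
Applying y(0) = 3: C = 3 - 1/4 = 11/4
Particular solution: y = 1/4 + (11/4)e^(-4x)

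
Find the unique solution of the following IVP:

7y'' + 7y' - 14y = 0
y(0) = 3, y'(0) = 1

General solution: y = C₁e^x + C₂e^(-2x)
Applying ICs: C₁ = 7/3, C₂ = 2/3
Particular solution: y = (7/3)e^x + (2/3)e^(-2x)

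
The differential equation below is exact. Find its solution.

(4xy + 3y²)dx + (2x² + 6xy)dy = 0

Verify exactness: ∂M/∂y = ∂N/∂x ✓
Find F(x,y) such that ∂F/∂x = M, ∂F/∂y = N
Solution: 2x²y + 3xy² = C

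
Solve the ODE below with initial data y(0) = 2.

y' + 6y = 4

General solution: y = 2/3 + Ce^(-6x)
Applying y(0) = 2: C = 2 - 2/3 = 4/3
Particular solution: y = 2/3 + (4/3)e^(-6x)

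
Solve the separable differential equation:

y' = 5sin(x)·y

Separating variables and integrating:
ln|y| = -5cos(x) + C

General solution: y = Ce^(-5cos(x))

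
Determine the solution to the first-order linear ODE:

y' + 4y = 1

Using integrating factor method:

General solution: y = 1/4 + Ce^(-4x)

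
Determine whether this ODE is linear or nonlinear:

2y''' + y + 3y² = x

Nonlinear (y² term)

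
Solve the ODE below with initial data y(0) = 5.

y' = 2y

General solution: y = Ce^(2x)
Applying IC y(0) = 5:
Particular solution: y = 5e^(2x)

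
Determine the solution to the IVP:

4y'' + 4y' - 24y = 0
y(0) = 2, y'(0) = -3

General solution: y = C₁e^(2x) + C₂e^(-3x)
Applying ICs: C₁ = 3/5, C₂ = 7/5
Particular solution: y = (3/5)e^(2x) + (7/5)e^(-3x)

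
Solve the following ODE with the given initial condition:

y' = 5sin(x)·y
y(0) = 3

General solution: y = Ce^(-5cos(x))
Applying IC y(0) = 3:
Particular solution: y = 3e^(5(1-cos(x)))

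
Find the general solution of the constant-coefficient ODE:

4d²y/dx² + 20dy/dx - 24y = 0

Characteristic equation: 4r² + 20r - 24 = 0
Divide by 4: r² + 5r - 6 = 0
Roots: r = 1, -6 (distinct real)
General solution: y = C₁e^x + C₂e^(-6x)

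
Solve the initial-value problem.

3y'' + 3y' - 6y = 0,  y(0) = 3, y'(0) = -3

General solution: y = C₁e^x + C₂e^(-2x)
Applying ICs: C₁ = 1, C₂ = 2
Particular solution: y = e^x + 2e^(-2x)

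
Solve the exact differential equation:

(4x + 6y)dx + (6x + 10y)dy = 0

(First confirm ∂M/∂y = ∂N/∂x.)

Verify exactness: ∂M/∂y = ∂N/∂x ✓
Find F(x,y) such that ∂F/∂x = M, ∂F/∂y = N
Solution: 2x² + 6xy + 5y² = C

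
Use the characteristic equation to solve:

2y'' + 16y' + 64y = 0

Characteristic equation: 2r² + 16r + 64 = 0
Divide by 2: r² + 8r + 32 = 0
Roots: r = -4 ± 4i (complex conjugates)
General solution: y = e^(-4x)(C₁cos(4x) + C₂sin(4x))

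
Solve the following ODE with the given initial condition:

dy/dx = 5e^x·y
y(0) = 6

General solution: y = Ce^(5e^x)
Applying IC y(0) = 6:
Particular solution: y = 6e^(5(e^x - 1))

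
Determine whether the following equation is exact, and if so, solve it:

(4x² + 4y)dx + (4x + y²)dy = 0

Verify exactness: ∂M/∂y = ∂N/∂x ✓
Find F(x,y) such that ∂F/∂x = M, ∂F/∂y = N
Solution: 4x³/3 + 4xy + y³/3 = C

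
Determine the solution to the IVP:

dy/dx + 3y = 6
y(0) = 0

General solution: y = 2 + Ce^(-3x)
Applying y(0) = 0: C = 0 - 2 = -2
Particular solution: y = 2 - 2e^(-3x)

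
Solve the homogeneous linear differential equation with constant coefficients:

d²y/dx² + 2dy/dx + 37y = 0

Characteristic equation: r² + 2r + 37 = 0
Roots: r = -1 ± 6i (complex conjugates)
General solution: y = e^(-x)(C₁cos(6x) + C₂sin(6x))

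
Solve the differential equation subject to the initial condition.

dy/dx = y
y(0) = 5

General solution: y = Ce^x
Applying IC y(0) = 5:
Particular solution: y = 5e^x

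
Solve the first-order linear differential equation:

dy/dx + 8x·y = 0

Using integrating factor method:

General solution: y = Ce^(-4x^2)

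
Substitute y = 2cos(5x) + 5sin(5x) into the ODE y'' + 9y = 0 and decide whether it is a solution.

Verification:
y'' = -50cos(5x) - 125sin(5x)
y'' + 9y ≠ 0 (frequency mismatch: got 25 instead of 9)

No, it is not a solution.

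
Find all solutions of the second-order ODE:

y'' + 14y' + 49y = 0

Characteristic equation: r² + 14r + 49 = 0
Factored: (r + 7)² = 0
Repeated root: r = -7
General solution: y = (C₁ + C₂x)e^(-7x)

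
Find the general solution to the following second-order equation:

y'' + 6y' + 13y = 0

Characteristic equation: r² + 6r + 13 = 0
Roots: r = -3 ± 2i (complex conjugates)
General solution: y = e^(-3x)(C₁cos(2x) + C₂sin(2x))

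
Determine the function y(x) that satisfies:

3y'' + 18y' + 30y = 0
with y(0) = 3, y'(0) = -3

General solution: y = e^(-3x)(C₁cos(x) + C₂sin(x))
Complex roots r = -3 ± i
Applying ICs: C₁ = 3, C₂ = 6
Particular solution: y = e^(-3x)(3cos(x) + 6sin(x))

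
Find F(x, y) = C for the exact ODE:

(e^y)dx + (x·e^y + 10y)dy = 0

Verify exactness: ∂M/∂y = ∂N/∂x ✓
Find F(x,y) such that ∂F/∂x = M, ∂F/∂y = N
Solution: x·e^y + 5y² = C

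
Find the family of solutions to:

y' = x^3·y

Separating variables and integrating:
ln|y| = x^4/4 + C

General solution: y = Ce^(x^4/4)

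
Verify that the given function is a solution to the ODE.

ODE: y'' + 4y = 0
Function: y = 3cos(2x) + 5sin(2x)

Verification:
y'' = -12cos(2x) - 20sin(2x)
y'' + 4y = 0 ✓

Yes, it is a solution.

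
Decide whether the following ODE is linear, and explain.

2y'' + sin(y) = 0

Nonlinear (sin(y) is nonlinear in y)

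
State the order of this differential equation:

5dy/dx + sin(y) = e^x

The order is 1 (highest derivative is of order 1).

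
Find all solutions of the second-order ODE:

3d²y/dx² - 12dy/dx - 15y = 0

Characteristic equation: 3r² - 12r - 15 = 0
Divide by 3: r² - 4r - 5 = 0
Roots: r = 5, -1 (distinct real)
General solution: y = C₁e^(5x) + C₂e^(-x)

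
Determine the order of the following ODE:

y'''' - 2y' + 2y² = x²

The order is 4 (highest derivative is of order 4).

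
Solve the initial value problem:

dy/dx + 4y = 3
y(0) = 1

General solution: y = 3/4 + Ce^(-4x)
Applying y(0) = 1: C = 1 - 3/4 = 1/4
Particular solution: y = 3/4 + (1/4)e^(-4x)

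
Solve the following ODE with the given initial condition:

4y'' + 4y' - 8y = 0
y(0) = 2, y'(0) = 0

General solution: y = C₁e^x + C₂e^(-2x)
Applying ICs: C₁ = 4/3, C₂ = 2/3
Particular solution: y = (4/3)e^x + (2/3)e^(-2x)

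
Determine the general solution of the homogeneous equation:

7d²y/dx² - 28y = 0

Characteristic equation: 7r² - 28 = 0
Divide by 7: r² - 4 = 0
Roots: r = 2, -2 (distinct real)
General solution: y = C₁e^(2x) + C₂e^(-2x)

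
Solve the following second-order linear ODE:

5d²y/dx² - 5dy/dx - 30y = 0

Characteristic equation: 5r² - 5r - 30 = 0
Divide by 5: r² - r - 6 = 0
Roots: r = 3, -2 (distinct real)
General solution: y = C₁e^(3x) + C₂e^(-2x)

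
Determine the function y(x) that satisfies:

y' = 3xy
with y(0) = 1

General solution: y = Ce^(3x²/2)
Applying IC y(0) = 1:
Particular solution: y = e^(3x²/2)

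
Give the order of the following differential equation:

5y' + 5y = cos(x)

The order is 1 (highest derivative is of order 1).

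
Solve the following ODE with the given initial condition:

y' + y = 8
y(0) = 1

General solution: y = 8 + Ce^(-x)
Applying y(0) = 1: C = 1 - 8 = -7
Particular solution: y = 8 - 7e^(-x)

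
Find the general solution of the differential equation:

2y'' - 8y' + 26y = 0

Characteristic equation: 2r² - 8r + 26 = 0
Divide by 2: r² - 4r + 13 = 0
Roots: r = 2 ± 3i (complex conjugates)
General solution: y = e^(2x)(C₁cos(3x) + C₂sin(3x))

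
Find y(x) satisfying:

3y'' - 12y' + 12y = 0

Characteristic equation: 3r² - 12r + 12 = 0
Divide by 3: r² - 4r + 4 = 0
Factored: (r - 2)² = 0
Repeated root: r = 2
General solution: y = (C₁ + C₂x)e^(2x)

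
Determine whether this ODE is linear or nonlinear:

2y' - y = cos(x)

Linear (y and its derivatives appear to the first power only, no products of y terms)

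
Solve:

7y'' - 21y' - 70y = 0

Characteristic equation: 7r² - 21r - 70 = 0
Divide by 7: r² - 3r - 10 = 0
Roots: r = 5, -2 (distinct real)
General solution: y = C₁e^(5x) + C₂e^(-2x)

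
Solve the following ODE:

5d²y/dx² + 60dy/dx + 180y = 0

Characteristic equation: 5r² + 60r + 180 = 0
Divide by 5: r² + 12r + 36 = 0
Factored: (r + 6)² = 0
Repeated root: r = -6
General solution: y = (C₁ + C₂x)e^(-6x)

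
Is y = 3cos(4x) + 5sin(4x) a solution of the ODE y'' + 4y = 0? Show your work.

Verification:
y'' = -48cos(4x) - 80sin(4x)
y'' + 4y ≠ 0 (frequency mismatch: got 16 instead of 4)

No, it is not a solution.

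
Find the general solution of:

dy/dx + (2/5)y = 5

Using integrating factor method:

General solution: y = 25/2 + Ce^(-2x/5)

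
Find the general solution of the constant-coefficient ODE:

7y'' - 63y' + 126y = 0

Characteristic equation: 7r² - 63r + 126 = 0
Divide by 7: r² - 9r + 18 = 0
Roots: r = 3, 6 (distinct real)
General solution: y = C₁e^(3x) + C₂e^(6x)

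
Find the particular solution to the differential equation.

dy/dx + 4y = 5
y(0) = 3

General solution: y = 5/4 + Ce^(-4x)
Applying y(0) = 3: C = 3 - 5/4 = 7/4
Particular solution: y = 5/4 + (7/4)e^(-4x)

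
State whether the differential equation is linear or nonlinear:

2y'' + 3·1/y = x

Nonlinear (1/y term)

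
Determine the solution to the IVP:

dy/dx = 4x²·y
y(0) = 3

General solution: y = Ce^(4x³/3)
Applying IC y(0) = 3:
Particular solution: y = 3e^(4x³/3)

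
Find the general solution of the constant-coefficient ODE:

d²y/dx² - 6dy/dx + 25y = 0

Characteristic equation: r² - 6r + 25 = 0
Roots: r = 3 ± 4i (complex conjugates)
General solution: y = e^(3x)(C₁cos(4x) + C₂sin(4x))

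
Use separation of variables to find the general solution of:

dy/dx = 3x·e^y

Separating variables and integrating:
-e^(-y) = 3x²/2 + C

General solution: y = -ln(C - 3x²/2)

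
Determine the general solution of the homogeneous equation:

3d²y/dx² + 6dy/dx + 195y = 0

Characteristic equation: 3r² + 6r + 195 = 0
Divide by 3: r² + 2r + 65 = 0
Roots: r = -1 ± 8i (complex conjugates)
General solution: y = e^(-x)(C₁cos(8x) + C₂sin(8x))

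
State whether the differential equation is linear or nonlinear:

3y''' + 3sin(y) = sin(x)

Nonlinear (sin(y) is nonlinear in y)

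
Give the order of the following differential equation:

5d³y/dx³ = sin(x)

The order is 3 (highest derivative is of order 3).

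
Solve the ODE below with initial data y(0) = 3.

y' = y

General solution: y = Ce^x
Applying IC y(0) = 3:
Particular solution: y = 3e^x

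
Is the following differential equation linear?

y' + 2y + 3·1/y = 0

No. Nonlinear (1/y term)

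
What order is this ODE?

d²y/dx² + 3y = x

The order is 2 (highest derivative is of order 2).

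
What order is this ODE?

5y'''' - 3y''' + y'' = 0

The order is 4 (highest derivative is of order 4).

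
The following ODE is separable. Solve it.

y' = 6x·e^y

Separating variables and integrating:
-e^(-y) = 3x² + C

General solution: y = -ln(C - 3x²)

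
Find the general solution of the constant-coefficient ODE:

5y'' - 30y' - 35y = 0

Characteristic equation: 5r² - 30r - 35 = 0
Divide by 5: r² - 6r - 7 = 0
Roots: r = 7, -1 (distinct real)
General solution: y = C₁e^(7x) + C₂e^(-x)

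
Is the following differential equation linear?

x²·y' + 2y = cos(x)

Yes. Linear (y and its derivatives appear to the first power only, no products of y terms)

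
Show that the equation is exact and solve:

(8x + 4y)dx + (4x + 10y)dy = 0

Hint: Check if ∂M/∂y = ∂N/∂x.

Verify exactness: ∂M/∂y = ∂N/∂x ✓
Find F(x,y) such that ∂F/∂x = M, ∂F/∂y = N
Solution: 4x² + 4xy + 5y² = C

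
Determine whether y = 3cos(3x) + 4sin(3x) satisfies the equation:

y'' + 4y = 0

Verification:
y'' = -27cos(3x) - 36sin(3x)
y'' + 4y ≠ 0 (frequency mismatch: got 9 instead of 4)

No, it is not a solution.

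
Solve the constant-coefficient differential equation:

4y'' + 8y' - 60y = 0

Characteristic equation: 4r² + 8r - 60 = 0
Divide by 4: r² + 2r - 15 = 0
Roots: r = 3, -5 (distinct real)
General solution: y = C₁e^(3x) + C₂e^(-5x)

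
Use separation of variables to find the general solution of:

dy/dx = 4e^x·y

Separating variables and integrating:
ln|y| = 4e^x + C

General solution: y = Ce^(4e^x)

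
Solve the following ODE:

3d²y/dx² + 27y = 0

Characteristic equation: 3r² + 27 = 0
Divide by 3: r² + 9 = 0
Roots: r = ±3i (complex conjugates)
General solution: y = C₁cos(3x) + C₂sin(3x)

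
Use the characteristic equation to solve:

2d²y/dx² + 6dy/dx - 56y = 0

Characteristic equation: 2r² + 6r - 56 = 0
Divide by 2: r² + 3r - 28 = 0
Roots: r = 4, -7 (distinct real)
General solution: y = C₁e^(4x) + C₂e^(-7x)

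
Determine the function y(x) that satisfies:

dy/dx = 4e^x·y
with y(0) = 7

General solution: y = Ce^(4e^x)
Applying IC y(0) = 7:
Particular solution: y = 7e^(4(e^x - 1))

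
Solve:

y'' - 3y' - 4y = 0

Characteristic equation: r² - 3r - 4 = 0
Roots: r = 4, -1 (distinct real)
General solution: y = C₁e^(4x) + C₂e^(-x)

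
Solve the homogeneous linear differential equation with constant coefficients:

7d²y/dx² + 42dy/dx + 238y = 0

Characteristic equation: 7r² + 42r + 238 = 0
Divide by 7: r² + 6r + 34 = 0
Roots: r = -3 ± 5i (complex conjugates)
General solution: y = e^(-3x)(C₁cos(5x) + C₂sin(5x))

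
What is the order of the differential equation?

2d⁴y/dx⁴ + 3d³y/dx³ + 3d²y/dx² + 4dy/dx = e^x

The order is 4 (highest derivative is of order 4).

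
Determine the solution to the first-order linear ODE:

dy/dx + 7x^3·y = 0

Using integrating factor method:

General solution: y = Ce^(-7x^4/4)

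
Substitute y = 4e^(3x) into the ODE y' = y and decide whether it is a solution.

Verification:
y = 4e^(3x)
y' = 12e^(3x)
But y = 4e^(3x)
y' ≠ y — the derivative does not match

No, it is not a solution.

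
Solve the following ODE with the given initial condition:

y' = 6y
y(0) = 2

General solution: y = Ce^(6x)
Applying IC y(0) = 2:
Particular solution: y = 2e^(6x)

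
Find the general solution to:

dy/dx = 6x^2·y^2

Separating variables and integrating:
-1/y = 2x^3 + C

General solution: y^-1 = -2x^3 + C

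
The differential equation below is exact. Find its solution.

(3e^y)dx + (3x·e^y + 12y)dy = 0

Verify exactness: ∂M/∂y = ∂N/∂x ✓
Find F(x,y) such that ∂F/∂x = M, ∂F/∂y = N
Solution: 3x·e^y + 6y² = C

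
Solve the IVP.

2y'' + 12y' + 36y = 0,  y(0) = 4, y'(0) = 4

General solution: y = e^(-3x)(C₁cos(3x) + C₂sin(3x))
Complex roots r = -3 ± 3i
Applying ICs: C₁ = 4, C₂ = 16/3
Particular solution: y = e^(-3x)(4cos(3x) + (16/3)sin(3x))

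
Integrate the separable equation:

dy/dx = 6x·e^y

Separating variables and integrating:
-e^(-y) = 3x² + C

General solution: y = -ln(C - 3x²)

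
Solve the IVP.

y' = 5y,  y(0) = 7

General solution: y = Ce^(5x)
Applying IC y(0) = 7:
Particular solution: y = 7e^(5x)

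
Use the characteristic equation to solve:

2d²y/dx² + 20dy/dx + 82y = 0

Characteristic equation: 2r² + 20r + 82 = 0
Divide by 2: r² + 10r + 41 = 0
Roots: r = -5 ± 4i (complex conjugates)
General solution: y = e^(-5x)(C₁cos(4x) + C₂sin(4x))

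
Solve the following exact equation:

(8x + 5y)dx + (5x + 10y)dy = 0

Verify exactness: ∂M/∂y = ∂N/∂x ✓
Find F(x,y) such that ∂F/∂x = M, ∂F/∂y = N
Solution: 4x² + 5xy + 5y² = C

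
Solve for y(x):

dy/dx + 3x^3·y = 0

Using integrating factor method:

General solution: y = Ce^(-3x^4/4)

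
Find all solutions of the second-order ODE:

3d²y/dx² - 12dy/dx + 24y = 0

Characteristic equation: 3r² - 12r + 24 = 0
Divide by 3: r² - 4r + 8 = 0
Roots: r = 2 ± 2i (complex conjugates)
General solution: y = e^(2x)(C₁cos(2x) + C₂sin(2x))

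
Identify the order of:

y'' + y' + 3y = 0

The order is 2 (highest derivative is of order 2).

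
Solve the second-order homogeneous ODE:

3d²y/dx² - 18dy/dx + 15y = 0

Characteristic equation: 3r² - 18r + 15 = 0
Divide by 3: r² - 6r + 5 = 0
Roots: r = 1, 5 (distinct real)
General solution: y = C₁e^x + C₂e^(5x)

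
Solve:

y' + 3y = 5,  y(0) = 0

General solution: y = 5/3 + Ce^(-3x)
Applying y(0) = 0: C = 0 - 5/3 = -5/3
Particular solution: y = 5/3 - (5/3)e^(-3x)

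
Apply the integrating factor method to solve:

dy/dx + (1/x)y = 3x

Using integrating factor method:

General solution: y = x^2 + C/x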